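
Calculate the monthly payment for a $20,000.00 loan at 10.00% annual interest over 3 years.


Loan payment formula: PMT = PV × r / (1 − (1 + r)^(−n))
Monthly rate r = 0.1/12 ≈ 0.00833333, n = 36 months
Denominator: 1 − (1 + 0.1/12)^(−36) = 0.258260
PMT = $20,000.00 × (0.1/12) / 0.258260
PMT = $645.34 per month

PMT = PV × r / (1-(1+r)^(-n)) = $645.34/month


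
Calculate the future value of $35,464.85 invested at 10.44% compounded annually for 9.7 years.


Compound interest formula: A = P(1 + r/n)^(nt)
A = $35,464.85 × (1 + 0.1044/1)^(1 × 9.7)
Growth factor: (1 + 0.1044/1)^9.7 = 2.6201494
A = $35,464.85 × 2.6201494
A = $92,923.21

A = P(1 + r/n)^(nt) = $92,923.21


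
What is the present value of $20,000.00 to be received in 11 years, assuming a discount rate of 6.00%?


Present value formula: PV = FV / (1 + r)^t
PV = $20,000.00 / (1 + 0.06)^11
PV = $20,000.00 / 1.898299
PV = $10,535.75

PV = FV / (1 + r)^t = $10,535.75


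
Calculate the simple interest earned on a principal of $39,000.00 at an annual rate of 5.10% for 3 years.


Simple interest formula: I = P × r × t
I = $39,000.00 × 0.051 × 3
I = $5,967.00

I = P × r × t = $5,967.00


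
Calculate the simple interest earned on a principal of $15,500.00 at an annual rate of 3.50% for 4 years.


Simple interest formula: I = P × r × t
I = $15,500.00 × 0.035 × 4
I = $2,170.00

I = P × r × t = $2,170.00


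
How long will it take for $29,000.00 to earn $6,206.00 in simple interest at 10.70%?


Rearrange the simple interest formula for t:
I = P × r × t  ⇒  t = I / (P × r)
t = $6,206.00 / ($29,000.00 × 0.107)
t = 2

t = I/(P×r) = 2 years


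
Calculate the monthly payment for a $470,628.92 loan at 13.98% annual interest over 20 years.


Loan payment formula: PMT = PV × r / (1 − (1 + r)^(−n))
Monthly rate r = 0.1398/12 = 0.01165, n = 240 months
Denominator: 1 − (1 + 0.1398/12)^(−240) = 0.9379515
PMT = $470,628.92 × (0.1398/12) / 0.9379515
PMT = $5,845.53 per month

PMT = PV × r / (1-(1+r)^(-n)) = $5,845.53/month


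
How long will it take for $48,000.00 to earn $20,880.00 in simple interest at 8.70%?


Rearrange the simple interest formula for t:
I = P × r × t  ⇒  t = I / (P × r)
t = $20,880.00 / ($48,000.00 × 0.087)
t = 5

t = I/(P×r) = 5 years


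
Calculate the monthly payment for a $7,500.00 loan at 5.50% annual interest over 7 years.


Loan payment formula: PMT = PV × r / (1 − (1 + r)^(−n))
Monthly rate r = 0.055/12 ≈ 0.00458333, n = 84 months
Denominator: 1 − (1 + 0.055/12)^(−84) = 0.318951
PMT = $7,500.00 × (0.055/12) / 0.318951
PMT = $107.78 per month

PMT = PV × r / (1-(1+r)^(-n)) = $107.78/month


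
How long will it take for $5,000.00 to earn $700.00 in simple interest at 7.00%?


Rearrange the simple interest formula for t:
I = P × r × t  ⇒  t = I / (P × r)
t = $700.00 / ($5,000.00 × 0.07)
t = 2

t = I/(P×r) = 2 years


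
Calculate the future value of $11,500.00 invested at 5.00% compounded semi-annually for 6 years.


Compound interest formula: A = P(1 + r/n)^(nt)
A = $11,500.00 × (1 + 0.05/2)^(2 × 6)
Growth factor: (1 + 0.05/2)^12 = 1.344889
A = $11,500.00 × 1.344889
A = $15,466.22

A = P(1 + r/n)^(nt) = $15,466.22


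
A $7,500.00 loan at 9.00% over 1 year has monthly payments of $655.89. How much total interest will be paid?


Total paid over the life of the loan = PMT × n.
Total paid = $655.89 × 12 = $7,870.68
Total interest = total paid − principal = $7,870.68 − $7,500.00 = $370.68

Total interest = (PMT × n) - PV = $370.68


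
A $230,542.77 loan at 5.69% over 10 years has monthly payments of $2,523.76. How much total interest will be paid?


Total paid over the life of the loan = PMT × n.
Total paid = $2,523.76 × 120 = $302,851.20
Total interest = total paid − principal = $302,851.20 − $230,542.77 = $72,308.43

Total interest = (PMT × n) - PV = $72,308.43


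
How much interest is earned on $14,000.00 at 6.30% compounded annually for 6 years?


Compound interest earned = final amount − principal.
A = P(1 + r/n)^(nt) = $14,000.00 × (1 + 0.063/1)^(1 × 6) = $20,198.90
Interest = A − P = $20,198.90 − $14,000.00 = $6,198.90

Interest = A - P = $6,198.90


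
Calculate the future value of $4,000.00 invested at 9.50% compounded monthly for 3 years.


Compound interest formula: A = P(1 + r/n)^(nt)
A = $4,000.00 × (1 + 0.095/12)^(12 × 3)
Growth factor: (1 + 0.095/12)^36 = 1.328271
A = $4,000.00 × 1.328271
A = $5,313.08

A = P(1 + r/n)^(nt) = $5,313.08


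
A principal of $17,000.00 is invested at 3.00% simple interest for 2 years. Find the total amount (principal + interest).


Total amount formula: A = P(1 + rt) = P + P·r·t
Interest: I = P × r × t = $17,000.00 × 0.03 × 2 = $1,020.00
A = P + I = $17,000.00 + $1,020.00 = $18,020.00

A = P + I = P(1 + rt) = $18,020.00


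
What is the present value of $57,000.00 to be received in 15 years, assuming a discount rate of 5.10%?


Present value formula: PV = FV / (1 + r)^t
PV = $57,000.00 / (1 + 0.051)^15
PV = $57,000.00 / 2.108826
PV = $27,029.26

PV = FV / (1 + r)^t = $27,029.26


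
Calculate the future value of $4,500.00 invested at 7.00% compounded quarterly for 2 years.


Compound interest formula: A = P(1 + r/n)^(nt)
A = $4,500.00 × (1 + 0.07/4)^(4 × 2)
Growth factor: (1 + 0.07/4)^8 = 1.148882
A = $4,500.00 × 1.148882
A = $5,169.97

A = P(1 + r/n)^(nt) = $5,169.97


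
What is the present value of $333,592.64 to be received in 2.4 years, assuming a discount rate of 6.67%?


Present value formula: PV = FV / (1 + r)^t
PV = $333,592.64 / (1 + 0.0667)^2.4
PV = $333,592.64 / 1.16761995
PV = $285,703.10

PV = FV / (1 + r)^t = $285,703.10


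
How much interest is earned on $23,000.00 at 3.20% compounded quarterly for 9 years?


Compound interest earned = final amount − principal.
A = P(1 + r/n)^(nt) = $23,000.00 × (1 + 0.032/4)^(4 × 9) = $30,641.29
Interest = A − P = $30,641.29 − $23,000.00 = $7,641.29

Interest = A - P = $7,641.29


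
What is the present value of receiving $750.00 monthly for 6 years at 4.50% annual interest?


Present value of an ordinary annuity: PV = PMT × (1 − (1 + r)^(−n)) / r
Monthly rate r = 0.045/12 = 0.00375, n = 72
PV = $750.00 × (1 − (1 + 0.045/12)^(−72)) / (0.045/12)
PV = $750.00 × 62.995976
PV = $47,246.98

PV = PMT × (1-(1+r)^(-n))/r = $47,246.98


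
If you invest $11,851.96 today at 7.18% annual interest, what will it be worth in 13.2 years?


Future value formula: FV = PV × (1 + r)^t
FV = $11,851.96 × (1 + 0.0718)^13.2
FV = $11,851.96 × 2.497477
FV = $29,600.00

FV = PV × (1 + r)^t = $29,600.00


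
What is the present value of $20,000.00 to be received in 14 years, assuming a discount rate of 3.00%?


Present value formula: PV = FV / (1 + r)^t
PV = $20,000.00 / (1 + 0.03)^14
PV = $20,000.00 / 1.5125897
PV = $13,222.36

PV = FV / (1 + r)^t = $13,222.36


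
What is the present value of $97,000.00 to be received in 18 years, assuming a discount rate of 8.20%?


Present value formula: PV = FV / (1 + r)^t
PV = $97,000.00 / (1 + 0.082)^18
PV = $97,000.00 / 4.131338
PV = $23,479.08

PV = FV / (1 + r)^t = $23,479.08


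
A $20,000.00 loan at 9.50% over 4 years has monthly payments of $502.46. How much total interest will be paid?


Total paid over the life of the loan = PMT × n.
Total paid = $502.46 × 48 = $24,118.08
Total interest = total paid − principal = $24,118.08 − $20,000.00 = $4,118.08

Total interest = (PMT × n) - PV = $4,118.08


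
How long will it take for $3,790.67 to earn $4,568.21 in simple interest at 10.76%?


Rearrange the simple interest formula for t:
I = P × r × t  ⇒  t = I / (P × r)
t = $4,568.21 / ($3,790.67 × 0.1076)
t = 11.2

t = I/(P×r) = 11.2 years


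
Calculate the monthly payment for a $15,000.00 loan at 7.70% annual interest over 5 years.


Loan payment formula: PMT = PV × r / (1 − (1 + r)^(−n))
Monthly rate r = 0.077/12 ≈ 0.00641667, n = 60 months
Denominator: 1 − (1 + 0.077/12)^(−60) = 0.318712
PMT = $15,000.00 × (0.077/12) / 0.318712
PMT = $302.00 per month

PMT = PV × r / (1-(1+r)^(-n)) = $302.00/month


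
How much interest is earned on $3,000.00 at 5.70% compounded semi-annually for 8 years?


Compound interest earned = final amount − principal.
A = P(1 + r/n)^(nt) = $3,000.00 × (1 + 0.057/2)^(2 × 8) = $4,703.16
Interest = A − P = $4,703.16 − $3,000.00 = $1,703.16

Interest = A - P = $1,703.16


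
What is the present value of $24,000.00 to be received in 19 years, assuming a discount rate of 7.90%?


Present value formula: PV = FV / (1 + r)^t
PV = $24,000.00 / (1 + 0.079)^19
PV = $24,000.00 / 4.240406
PV = $5,659.84

PV = FV / (1 + r)^t = $5,659.84


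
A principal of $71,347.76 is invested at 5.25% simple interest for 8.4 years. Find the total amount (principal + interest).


Total amount formula: A = P(1 + rt) = P + P·r·t
Interest: I = P × r × t = $71,347.76 × 0.0525 × 8.4 = $31,464.36
A = P + I = $71,347.76 + $31,464.36 = $102,812.12

A = P + I = P(1 + rt) = $102,812.12


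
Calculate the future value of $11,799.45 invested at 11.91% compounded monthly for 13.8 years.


Compound interest formula: A = P(1 + r/n)^(nt)
A = $11,799.45 × (1 + 0.1191/12)^(12 × 13.8)
Growth factor: (1 + 0.1191/12)^165.6 = 5.131907
A = $11,799.45 × 5.131907
A = $60,553.68

A = P(1 + r/n)^(nt) = $60,553.68


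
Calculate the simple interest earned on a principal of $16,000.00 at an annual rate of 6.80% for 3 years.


Simple interest formula: I = P × r × t
I = $16,000.00 × 0.068 × 3
I = $3,264.00

I = P × r × t = $3,264.00


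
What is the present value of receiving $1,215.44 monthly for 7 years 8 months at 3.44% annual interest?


Present value of an ordinary annuity: PV = PMT × (1 − (1 + r)^(−n)) / r
Monthly rate r = 0.0344/12 ≈ 0.00286667, n = 92
PV = $1,215.44 × (1 − (1 + 0.0344/12)^(−92)) / (0.0344/12)
PV = $1,215.44 × 80.766891
PV = $98,167.31

PV = PMT × (1-(1+r)^(-n))/r = $98,167.31


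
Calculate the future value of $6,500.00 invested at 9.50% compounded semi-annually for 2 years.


Compound interest formula: A = P(1 + r/n)^(nt)
A = $6,500.00 × (1 + 0.095/2)^(2 × 2)
Growth factor: (1 + 0.095/2)^4 = 1.203971
A = $6,500.00 × 1.203971
A = $7,825.81

A = P(1 + r/n)^(nt) = $7,825.81


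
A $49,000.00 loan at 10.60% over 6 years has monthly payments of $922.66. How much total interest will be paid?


Total paid over the life of the loan = PMT × n.
Total paid = $922.66 × 72 = $66,431.52
Total interest = total paid − principal = $66,431.52 − $49,000.00 = $17,431.52

Total interest = (PMT × n) - PV = $17,431.52


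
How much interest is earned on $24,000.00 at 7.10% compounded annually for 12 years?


Compound interest earned = final amount − principal.
A = P(1 + r/n)^(nt) = $24,000.00 × (1 + 0.071/1)^(1 × 12) = $54,661.92
Interest = A − P = $54,661.92 − $24,000.00 = $30,661.92

Interest = A - P = $30,661.92


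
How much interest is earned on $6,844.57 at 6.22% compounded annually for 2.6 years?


Compound interest earned = final amount − principal.
A = P(1 + r/n)^(nt) = $6,844.57 × (1 + 0.0622/1)^(1 × 2.6) = $8,007.23
Interest = A − P = $8,007.23 − $6,844.57 = $1,162.66

Interest = A - P = $1,162.66


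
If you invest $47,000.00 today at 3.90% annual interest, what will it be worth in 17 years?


Future value formula: FV = PV × (1 + r)^t
FV = $47,000.00 × (1 + 0.039)^17
FV = $47,000.00 × 1.9163036
FV = $90,066.27

FV = PV × (1 + r)^t = $90,066.27


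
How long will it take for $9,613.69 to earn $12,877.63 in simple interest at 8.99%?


Rearrange the simple interest formula for t:
I = P × r × t  ⇒  t = I / (P × r)
t = $12,877.63 / ($9,613.69 × 0.0899)
t = 14.9

t = I/(P×r) = 14.9 years


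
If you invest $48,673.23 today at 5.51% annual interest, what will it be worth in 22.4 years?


Future value formula: FV = PV × (1 + r)^t
FV = $48,673.23 × (1 + 0.0551)^22.4
FV = $48,673.23 × 3.324889
FV = $161,833.09

FV = PV × (1 + r)^t = $161,833.09


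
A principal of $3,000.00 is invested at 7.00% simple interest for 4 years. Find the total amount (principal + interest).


Total amount formula: A = P(1 + rt) = P + P·r·t
Interest: I = P × r × t = $3,000.00 × 0.07 × 4 = $840.00
A = P + I = $3,000.00 + $840.00 = $3,840.00

A = P + I = P(1 + rt) = $3,840.00


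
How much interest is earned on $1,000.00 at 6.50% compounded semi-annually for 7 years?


Compound interest earned = final amount − principal.
A = P(1 + r/n)^(nt) = $1,000.00 × (1 + 0.065/2)^(2 × 7) = $1,564.81
Interest = A − P = $1,564.81 − $1,000.00 = $564.81

Interest = A - P = $564.81


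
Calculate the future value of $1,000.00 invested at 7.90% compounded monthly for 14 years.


Compound interest formula: A = P(1 + r/n)^(nt)
A = $1,000.00 × (1 + 0.079/12)^(12 × 14)
Growth factor: (1 + 0.079/12)^168 = 3.011310
A = $1,000.00 × 3.011310
A = $3,011.31

A = P(1 + r/n)^(nt) = $3,011.31


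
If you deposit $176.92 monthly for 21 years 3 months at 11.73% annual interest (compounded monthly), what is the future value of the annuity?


Future value of an ordinary annuity: FV = PMT × ((1 + r)^n − 1) / r
Monthly rate r = 0.1173/12 = 0.009775, n = 255
FV = $176.92 × ((1 + 0.1173/12)^255 − 1) / (0.1173/12)
FV = $176.92 × 1119.947696
FV = $198,141.15

FV = PMT × ((1+r)^n - 1)/r = $198,141.15


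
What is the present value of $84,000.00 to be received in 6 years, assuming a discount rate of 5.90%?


Present value formula: PV = FV / (1 + r)^t
PV = $84,000.00 / (1 + 0.059)^6
PV = $84,000.00 / 1.4105087
PV = $59,552.98

PV = FV / (1 + r)^t = $59,552.98


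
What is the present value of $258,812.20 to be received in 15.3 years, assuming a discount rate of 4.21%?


Present value formula: PV = FV / (1 + r)^t
PV = $258,812.20 / (1 + 0.0421)^15.3
PV = $258,812.20 / 1.8793763
PV = $137,711.75

PV = FV / (1 + r)^t = $137,711.75


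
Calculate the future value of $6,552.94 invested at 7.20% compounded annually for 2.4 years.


Compound interest formula: A = P(1 + r/n)^(nt)
A = $6,552.94 × (1 + 0.072/1)^(1 × 2.4)
Growth factor: (1 + 0.072/1)^2.4 = 1.181592
A = $6,552.94 × 1.181592
A = $7,742.90

A = P(1 + r/n)^(nt) = $7,742.90


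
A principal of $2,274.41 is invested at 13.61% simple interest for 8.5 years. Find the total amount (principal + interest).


Total amount formula: A = P(1 + rt) = P + P·r·t
Interest: I = P × r × t = $2,274.41 × 0.1361 × 8.5 = $2,631.15
A = P + I = $2,274.41 + $2,631.15 = $4,905.56

A = P + I = P(1 + rt) = $4,905.56


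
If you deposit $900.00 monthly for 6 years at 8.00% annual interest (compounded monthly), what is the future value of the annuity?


Future value of an ordinary annuity: FV = PMT × ((1 + r)^n − 1) / r
Monthly rate r = 0.08/12 ≈ 0.00666667, n = 72
FV = $900.00 × ((1 + 0.08/12)^72 − 1) / (0.08/12)
FV = $900.00 × 92.025325
FV = $82,822.79

FV = PMT × ((1+r)^n - 1)/r = $82,822.79


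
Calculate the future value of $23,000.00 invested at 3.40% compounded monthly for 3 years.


Compound interest formula: A = P(1 + r/n)^(nt)
A = $23,000.00 × (1 + 0.034/12)^(12 × 3)
Growth factor: (1 + 0.034/12)^36 = 1.107224
A = $23,000.00 × 1.107224
A = $25,466.15

A = P(1 + r/n)^(nt) = $25,466.15


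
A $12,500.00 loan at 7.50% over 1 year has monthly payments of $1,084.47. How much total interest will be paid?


Total paid over the life of the loan = PMT × n.
Total paid = $1,084.47 × 12 = $13,013.64
Total interest = total paid − principal = $13,013.64 − $12,500.00 = $513.64

Total interest = (PMT × n) - PV = $513.64


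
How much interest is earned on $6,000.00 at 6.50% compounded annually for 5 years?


Compound interest earned = final amount − principal.
A = P(1 + r/n)^(nt) = $6,000.00 × (1 + 0.065/1)^(1 × 5) = $8,220.52
Interest = A − P = $8,220.52 − $6,000.00 = $2,220.52

Interest = A - P = $2,220.52


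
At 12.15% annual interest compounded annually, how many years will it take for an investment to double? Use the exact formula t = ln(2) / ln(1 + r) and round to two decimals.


Doubling condition: (1 + r)^t = 2
Take ln of both sides: t × ln(1 + r) = ln(2)
t = ln(2) / ln(1 + r)
t = 0.693147 / 0.114667
t = 6.04

t = ln(2) / ln(1 + r) = 6.04 years


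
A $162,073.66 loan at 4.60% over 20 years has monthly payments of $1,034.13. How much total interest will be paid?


Total paid over the life of the loan = PMT × n.
Total paid = $1,034.13 × 240 = $248,191.20
Total interest = total paid − principal = $248,191.20 − $162,073.66 = $86,117.54

Total interest = (PMT × n) - PV = $86,117.54


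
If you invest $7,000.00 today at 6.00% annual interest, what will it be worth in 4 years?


Future value formula: FV = PV × (1 + r)^t
FV = $7,000.00 × (1 + 0.06)^4
FV = $7,000.00 × 1.262477
FV = $8,837.34

FV = PV × (1 + r)^t = $8,837.34


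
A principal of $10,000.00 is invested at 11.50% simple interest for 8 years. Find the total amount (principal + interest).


Total amount formula: A = P(1 + rt) = P + P·r·t
Interest: I = P × r × t = $10,000.00 × 0.115 × 8 = $9,200.00
A = P + I = $10,000.00 + $9,200.00 = $19,200.00

A = P + I = P(1 + rt) = $19,200.00


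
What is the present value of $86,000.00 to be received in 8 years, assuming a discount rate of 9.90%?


Present value formula: PV = FV / (1 + r)^t
PV = $86,000.00 / (1 + 0.099)^8
PV = $86,000.00 / 2.1280486
PV = $40,412.61

PV = FV / (1 + r)^t = $40,412.61


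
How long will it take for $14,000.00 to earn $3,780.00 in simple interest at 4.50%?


Rearrange the simple interest formula for t:
I = P × r × t  ⇒  t = I / (P × r)
t = $3,780.00 / ($14,000.00 × 0.045)
t = 6

t = I/(P×r) = 6 years


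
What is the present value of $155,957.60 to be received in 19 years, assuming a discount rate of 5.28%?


Present value formula: PV = FV / (1 + r)^t
PV = $155,957.60 / (1 + 0.0528)^19
PV = $155,957.60 / 2.658102
PV = $58,672.54

PV = FV / (1 + r)^t = $58,672.54


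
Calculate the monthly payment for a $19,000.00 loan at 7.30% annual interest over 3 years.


Loan payment formula: PMT = PV × r / (1 − (1 + r)^(−n))
Monthly rate r = 0.073/12 ≈ 0.00608333, n = 36 months
Denominator: 1 − (1 + 0.073/12)^(−36) = 0.196145
PMT = $19,000.00 × (0.073/12) / 0.196145
PMT = $589.27 per month

PMT = PV × r / (1-(1+r)^(-n)) = $589.27/month


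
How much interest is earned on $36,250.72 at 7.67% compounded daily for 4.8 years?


Compound interest earned = final amount − principal.
A = P(1 + r/n)^(nt) = $36,250.72 × (1 + 0.0767/365)^(365 × 4.8) = $52,382.92
Interest = A − P = $52,382.92 − $36,250.72 = $16,132.20

Interest = A - P = $16,132.20


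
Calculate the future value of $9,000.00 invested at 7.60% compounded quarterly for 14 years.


Compound interest formula: A = P(1 + r/n)^(nt)
A = $9,000.00 × (1 + 0.076/4)^(4 × 14)
Growth factor: (1 + 0.076/4)^56 = 2.869157
A = $9,000.00 × 2.869157
A = $25,822.41

A = P(1 + r/n)^(nt) = $25,822.41


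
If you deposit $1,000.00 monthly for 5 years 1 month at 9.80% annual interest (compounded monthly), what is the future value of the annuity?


Future value of an ordinary annuity: FV = PMT × ((1 + r)^n − 1) / r
Monthly rate r = 0.098/12 ≈ 0.00816667, n = 61
FV = $1,000.00 × ((1 + 0.098/12)^61 − 1) / (0.098/12)
FV = $1,000.00 × 78.658189
FV = $78,658.19

FV = PMT × ((1+r)^n - 1)/r = $78,658.19


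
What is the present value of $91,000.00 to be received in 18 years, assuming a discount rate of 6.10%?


Present value formula: PV = FV / (1 + r)^t
PV = $91,000.00 / (1 + 0.061)^18
PV = $91,000.00 / 2.9031997
PV = $31,344.73

PV = FV / (1 + r)^t = $31,344.73


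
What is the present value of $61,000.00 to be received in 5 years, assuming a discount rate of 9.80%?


Present value formula: PV = FV / (1 + r)^t
PV = $61,000.00 / (1 + 0.098)^5
PV = $61,000.00 / 1.595922
PV = $38,222.42

PV = FV / (1 + r)^t = $38,222.42


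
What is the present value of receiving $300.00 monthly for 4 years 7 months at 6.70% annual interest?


Present value of an ordinary annuity: PV = PMT × (1 − (1 + r)^(−n)) / r
Monthly rate r = 0.067/12 ≈ 0.00558333, n = 55
PV = $300.00 × (1 − (1 + 0.067/12)^(−55)) / (0.067/12)
PV = $300.00 × 47.244567
PV = $14,173.37

PV = PMT × (1-(1+r)^(-n))/r = $14,173.37


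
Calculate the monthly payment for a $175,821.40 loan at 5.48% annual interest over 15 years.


Loan payment formula: PMT = PV × r / (1 − (1 + r)^(−n))
Monthly rate r = 0.0548/12 ≈ 0.00456667, n = 180 months
Denominator: 1 − (1 + 0.0548/12)^(−180) = 0.559625
PMT = $175,821.40 × (0.0548/12) / 0.559625
PMT = $1,434.74 per month

PMT = PV × r / (1-(1+r)^(-n)) = $1,434.74/month


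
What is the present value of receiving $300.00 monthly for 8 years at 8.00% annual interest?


Present value of an ordinary annuity: PV = PMT × (1 − (1 + r)^(−n)) / r
Monthly rate r = 0.08/12 ≈ 0.00666667, n = 96
PV = $300.00 × (1 − (1 + 0.08/12)^(−96)) / (0.08/12)
PV = $300.00 × 70.737970
PV = $21,221.39

PV = PMT × (1-(1+r)^(-n))/r = $21,221.39


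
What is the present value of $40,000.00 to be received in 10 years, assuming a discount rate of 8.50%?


Present value formula: PV = FV / (1 + r)^t
PV = $40,000.00 / (1 + 0.085)^10
PV = $40,000.00 / 2.260983
PV = $17,691.42

PV = FV / (1 + r)^t = $17,691.42


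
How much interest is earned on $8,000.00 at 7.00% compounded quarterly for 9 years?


Compound interest earned = final amount − principal.
A = P(1 + r/n)^(nt) = $8,000.00 × (1 + 0.07/4)^(4 × 9) = $14,939.26
Interest = A − P = $14,939.26 − $8,000.00 = $6,939.26

Interest = A - P = $6,939.26


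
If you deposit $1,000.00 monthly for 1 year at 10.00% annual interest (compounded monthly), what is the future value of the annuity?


Future value of an ordinary annuity: FV = PMT × ((1 + r)^n − 1) / r
Monthly rate r = 0.1/12 ≈ 0.00833333, n = 12
FV = $1,000.00 × ((1 + 0.1/12)^12 − 1) / (0.1/12)
FV = $1,000.00 × 12.565568
FV = $12,565.57

FV = PMT × ((1+r)^n - 1)/r = $12,565.57


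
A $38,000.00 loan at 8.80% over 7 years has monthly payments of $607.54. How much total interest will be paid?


Total paid over the life of the loan = PMT × n.
Total paid = $607.54 × 84 = $51,033.36
Total interest = total paid − principal = $51,033.36 − $38,000.00 = $13,033.36

Total interest = (PMT × n) - PV = $13,033.36


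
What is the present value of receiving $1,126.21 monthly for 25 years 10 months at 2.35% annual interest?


Present value of an ordinary annuity: PV = PMT × (1 − (1 + r)^(−n)) / r
Monthly rate r = 0.0235/12 ≈ 0.00195833, n = 310
PV = $1,126.21 × (1 − (1 + 0.0235/12)^(−310)) / (0.0235/12)
PV = $1,126.21 × 232.206863
PV = $261,513.69

PV = PMT × (1-(1+r)^(-n))/r = $261,513.69


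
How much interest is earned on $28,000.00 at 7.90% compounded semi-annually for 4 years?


Compound interest earned = final amount − principal.
A = P(1 + r/n)^(nt) = $28,000.00 × (1 + 0.079/2)^(2 × 4) = $38,172.80
Interest = A − P = $38,172.80 − $28,000.00 = $10,172.80

Interest = A - P = $10,172.80


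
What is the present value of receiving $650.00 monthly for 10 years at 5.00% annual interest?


Present value of an ordinary annuity: PV = PMT × (1 − (1 + r)^(−n)) / r
Monthly rate r = 0.05/12 ≈ 0.00416667, n = 120
PV = $650.00 × (1 − (1 + 0.05/12)^(−120)) / (0.05/12)
PV = $650.00 × 94.281350
PV = $61,282.88

PV = PMT × (1-(1+r)^(-n))/r = $61,282.88


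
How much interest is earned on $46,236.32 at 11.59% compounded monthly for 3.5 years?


Compound interest earned = final amount − principal.
A = P(1 + r/n)^(nt) = $46,236.32 × (1 + 0.1159/12)^(12 × 3.5) = $69,232.42
Interest = A − P = $69,232.42 − $46,236.32 = $22,996.10

Interest = A - P = $22,996.10


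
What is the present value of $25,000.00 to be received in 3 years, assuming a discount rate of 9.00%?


Present value formula: PV = FV / (1 + r)^t
PV = $25,000.00 / (1 + 0.09)^3
PV = $25,000.00 / 1.295029
PV = $19,304.59

PV = FV / (1 + r)^t = $19,304.59


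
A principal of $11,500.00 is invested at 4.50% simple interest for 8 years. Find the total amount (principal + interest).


Total amount formula: A = P(1 + rt) = P + P·r·t
Interest: I = P × r × t = $11,500.00 × 0.045 × 8 = $4,140.00
A = P + I = $11,500.00 + $4,140.00 = $15,640.00

A = P + I = P(1 + rt) = $15,640.00


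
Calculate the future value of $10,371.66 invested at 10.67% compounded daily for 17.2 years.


Compound interest formula: A = P(1 + r/n)^(nt)
A = $10,371.66 × (1 + 0.1067/365)^(365 × 17.2)
Growth factor: (1 + 0.1067/365)^6278 = 6.264958
A = $10,371.66 × 6.264958
A = $64,978.01

A = P(1 + r/n)^(nt) = $64,978.01


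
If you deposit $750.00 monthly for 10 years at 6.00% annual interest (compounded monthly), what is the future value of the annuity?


Future value of an ordinary annuity: FV = PMT × ((1 + r)^n − 1) / r
Monthly rate r = 0.06/12 = 0.005, n = 120
FV = $750.00 × ((1 + 0.06/12)^120 − 1) / (0.06/12)
FV = $750.00 × 163.879347
FV = $122,909.51

FV = PMT × ((1+r)^n - 1)/r = $122,909.51


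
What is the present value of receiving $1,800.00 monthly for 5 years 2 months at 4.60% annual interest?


Present value of an ordinary annuity: PV = PMT × (1 − (1 + r)^(−n)) / r
Monthly rate r = 0.046/12 ≈ 0.00383333, n = 62
PV = $1,800.00 × (1 − (1 + 0.046/12)^(−62)) / (0.046/12)
PV = $1,800.00 × 55.089443
PV = $99,161.00

PV = PMT × (1-(1+r)^(-n))/r = $99,161.00


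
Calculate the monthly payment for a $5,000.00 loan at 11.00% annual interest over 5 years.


Loan payment formula: PMT = PV × r / (1 − (1 + r)^(−n))
Monthly rate r = 0.11/12 ≈ 0.00916667, n = 60 months
Denominator: 1 − (1 + 0.11/12)^(−60) = 0.421603
PMT = $5,000.00 × (0.11/12) / 0.421603
PMT = $108.71 per month

PMT = PV × r / (1-(1+r)^(-n)) = $108.71/month


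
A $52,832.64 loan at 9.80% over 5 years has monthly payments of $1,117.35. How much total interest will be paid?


Total paid over the life of the loan = PMT × n.
Total paid = $1,117.35 × 60 = $67,041.00
Total interest = total paid − principal = $67,041.00 − $52,832.64 = $14,208.36

Total interest = (PMT × n) - PV = $14,208.36


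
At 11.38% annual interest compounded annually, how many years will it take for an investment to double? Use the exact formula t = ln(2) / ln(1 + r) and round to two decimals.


Doubling condition: (1 + r)^t = 2
Take ln of both sides: t × ln(1 + r) = ln(2)
t = ln(2) / ln(1 + r)
t = 0.693147 / 0.107778
t = 6.43

t = ln(2) / ln(1 + r) = 6.43 years


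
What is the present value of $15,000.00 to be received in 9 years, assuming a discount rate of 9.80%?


Present value formula: PV = FV / (1 + r)^t
PV = $15,000.00 / (1 + 0.098)^9
PV = $15,000.00 / 2.319643
PV = $6,466.51

PV = FV / (1 + r)^t = $6,466.51


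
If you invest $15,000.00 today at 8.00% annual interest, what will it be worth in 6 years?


Future value formula: FV = PV × (1 + r)^t
FV = $15,000.00 × (1 + 0.08)^6
FV = $15,000.00 × 1.586874
FV = $23,803.11

FV = PV × (1 + r)^t = $23,803.11


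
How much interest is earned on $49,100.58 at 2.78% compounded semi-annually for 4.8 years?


Compound interest earned = final amount − principal.
A = P(1 + r/n)^(nt) = $49,100.58 × (1 + 0.0278/2)^(2 × 4.8) = $56,058.28
Interest = A − P = $56,058.28 − $49,100.58 = $6,957.70

Interest = A - P = $6,957.70


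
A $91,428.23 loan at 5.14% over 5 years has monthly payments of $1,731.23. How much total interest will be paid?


Total paid over the life of the loan = PMT × n.
Total paid = $1,731.23 × 60 = $103,873.80
Total interest = total paid − principal = $103,873.80 − $91,428.23 = $12,445.57

Total interest = (PMT × n) - PV = $12,445.57


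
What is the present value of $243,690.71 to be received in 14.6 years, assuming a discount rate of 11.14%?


Present value formula: PV = FV / (1 + r)^t
PV = $243,690.71 / (1 + 0.1114)^14.6
PV = $243,690.71 / 4.674205
PV = $52,135.22

PV = FV / (1 + r)^t = $52,135.22


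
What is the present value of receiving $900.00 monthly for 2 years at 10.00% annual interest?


Present value of an ordinary annuity: PV = PMT × (1 − (1 + r)^(−n)) / r
Monthly rate r = 0.1/12 ≈ 0.00833333, n = 24
PV = $900.00 × (1 − (1 + 0.1/12)^(−24)) / (0.1/12)
PV = $900.00 × 21.670855
PV = $19,503.77

PV = PMT × (1-(1+r)^(-n))/r = $19,503.77


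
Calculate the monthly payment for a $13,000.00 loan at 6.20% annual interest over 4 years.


Loan payment formula: PMT = PV × r / (1 − (1 + r)^(−n))
Monthly rate r = 0.062/12 ≈ 0.00516667, n = 48 months
Denominator: 1 − (1 + 0.062/12)^(−48) = 0.219142
PMT = $13,000.00 × (0.062/12) / 0.219142
PMT = $306.50 per month

PMT = PV × r / (1-(1+r)^(-n)) = $306.50/month


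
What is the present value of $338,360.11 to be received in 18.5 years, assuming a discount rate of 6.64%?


Present value formula: PV = FV / (1 + r)^t
PV = $338,360.11 / (1 + 0.0664)^18.5
PV = $338,360.11 / 3.284903
PV = $103,004.60

PV = FV / (1 + r)^t = $103,004.60


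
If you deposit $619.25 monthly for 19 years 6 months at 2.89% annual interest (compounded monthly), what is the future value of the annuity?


Future value of an ordinary annuity: FV = PMT × ((1 + r)^n − 1) / r
Monthly rate r = 0.0289/12 ≈ 0.00240833, n = 234
FV = $619.25 × ((1 + 0.0289/12)^234 − 1) / (0.0289/12)
FV = $619.25 × 313.788997
FV = $194,313.84

FV = PMT × ((1+r)^n - 1)/r = $194,313.84


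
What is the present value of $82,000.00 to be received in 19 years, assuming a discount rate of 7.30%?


Present value formula: PV = FV / (1 + r)^t
PV = $82,000.00 / (1 + 0.073)^19
PV = $82,000.00 / 3.814123
PV = $21,499.04

PV = FV / (1 + r)^t = $21,499.04


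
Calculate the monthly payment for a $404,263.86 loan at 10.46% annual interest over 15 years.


Loan payment formula: PMT = PV × r / (1 − (1 + r)^(−n))
Monthly rate r = 0.1046/12 ≈ 0.00871667, n = 180 months
Denominator: 1 − (1 + 0.1046/12)^(−180) = 0.790326
PMT = $404,263.86 × (0.1046/12) / 0.790326
PMT = $4,458.71 per month

PMT = PV × r / (1-(1+r)^(-n)) = $4,458.71/month


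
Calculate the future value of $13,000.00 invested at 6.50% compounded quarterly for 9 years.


Compound interest formula: A = P(1 + r/n)^(nt)
A = $13,000.00 × (1 + 0.065/4)^(4 × 9)
Growth factor: (1 + 0.065/4)^36 = 1.786570
A = $13,000.00 × 1.786570
A = $23,225.41

A = P(1 + r/n)^(nt) = $23,225.41


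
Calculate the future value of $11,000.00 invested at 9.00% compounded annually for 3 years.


Compound interest formula: A = P(1 + r/n)^(nt)
A = $11,000.00 × (1 + 0.09/1)^(1 × 3)
Growth factor: (1 + 0.09/1)^3 = 1.295029
A = $11,000.00 × 1.295029
A = $14,245.32

A = P(1 + r/n)^(nt) = $14,245.32


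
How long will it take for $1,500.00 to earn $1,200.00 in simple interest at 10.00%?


Rearrange the simple interest formula for t:
I = P × r × t  ⇒  t = I / (P × r)
t = $1,200.00 / ($1,500.00 × 0.1)
t = 8

t = I/(P×r) = 8 years


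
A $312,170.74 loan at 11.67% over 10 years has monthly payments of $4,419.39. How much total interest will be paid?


Total paid over the life of the loan = PMT × n.
Total paid = $4,419.39 × 120 = $530,326.80
Total interest = total paid − principal = $530,326.80 − $312,170.74 = $218,156.06

Total interest = (PMT × n) - PV = $218,156.06


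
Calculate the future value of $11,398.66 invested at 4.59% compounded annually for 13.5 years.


Compound interest formula: A = P(1 + r/n)^(nt)
A = $11,398.66 × (1 + 0.0459/1)^(1 × 13.5)
Growth factor: (1 + 0.0459/1)^13.5 = 1.832809
A = $11,398.66 × 1.832809
A = $20,891.57

A = P(1 + r/n)^(nt) = $20,891.57


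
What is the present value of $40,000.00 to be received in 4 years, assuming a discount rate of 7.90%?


Present value formula: PV = FV / (1 + r)^t
PV = $40,000.00 / (1 + 0.079)^4
PV = $40,000.00 / 1.355457
PV = $29,510.34

PV = FV / (1 + r)^t = $29,510.34


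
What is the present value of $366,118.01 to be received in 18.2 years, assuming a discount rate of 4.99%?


Present value formula: PV = FV / (1 + r)^t
PV = $366,118.01 / (1 + 0.0499)^18.2
PV = $366,118.01 / 2.4260091
PV = $150,913.70

PV = FV / (1 + r)^t = $150,913.70


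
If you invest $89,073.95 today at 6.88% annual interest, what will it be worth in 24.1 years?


Future value formula: FV = PV × (1 + r)^t
FV = $89,073.95 × (1 + 0.0688)^24.1
FV = $89,073.95 × 4.9705486
FV = $442,746.40

FV = PV × (1 + r)^t = $442,746.40


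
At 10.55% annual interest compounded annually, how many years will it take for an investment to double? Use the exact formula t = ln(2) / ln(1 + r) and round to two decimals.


Doubling condition: (1 + r)^t = 2
Take ln of both sides: t × ln(1 + r) = ln(2)
t = ln(2) / ln(1 + r)
t = 0.693147 / 0.100298
t = 6.91

t = ln(2) / ln(1 + r) = 6.91 years


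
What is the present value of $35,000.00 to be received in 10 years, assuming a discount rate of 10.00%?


Present value formula: PV = FV / (1 + r)^t
PV = $35,000.00 / (1 + 0.1)^10
PV = $35,000.00 / 2.593742
PV = $13,494.02

PV = FV / (1 + r)^t = $13,494.02


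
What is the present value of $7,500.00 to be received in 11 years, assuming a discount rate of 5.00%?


Present value formula: PV = FV / (1 + r)^t
PV = $7,500.00 / (1 + 0.05)^11
PV = $7,500.00 / 1.7103394
PV = $4,385.09

PV = FV / (1 + r)^t = $4,385.09


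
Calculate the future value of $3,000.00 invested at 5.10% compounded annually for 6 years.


Compound interest formula: A = P(1 + r/n)^(nt)
A = $3,000.00 × (1 + 0.051/1)^(1 × 6)
Growth factor: (1 + 0.051/1)^6 = 1.3477716
A = $3,000.00 × 1.3477716
A = $4,043.31

A = P(1 + r/n)^(nt) = $4,043.31


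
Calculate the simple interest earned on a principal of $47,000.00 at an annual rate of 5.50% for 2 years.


Simple interest formula: I = P × r × t
I = $47,000.00 × 0.055 × 2
I = $5,170.00

I = P × r × t = $5,170.00


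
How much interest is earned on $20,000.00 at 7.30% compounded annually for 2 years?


Compound interest earned = final amount − principal.
A = P(1 + r/n)^(nt) = $20,000.00 × (1 + 0.073/1)^(1 × 2) = $23,026.58
Interest = A − P = $23,026.58 − $20,000.00 = $3,026.58

Interest = A - P = $3,026.58


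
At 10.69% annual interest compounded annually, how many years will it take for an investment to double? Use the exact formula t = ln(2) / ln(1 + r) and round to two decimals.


Doubling condition: (1 + r)^t = 2
Take ln of both sides: t × ln(1 + r) = ln(2)
t = ln(2) / ln(1 + r)
t = 0.693147 / 0.101563
t = 6.82

t = ln(2) / ln(1 + r) = 6.82 years


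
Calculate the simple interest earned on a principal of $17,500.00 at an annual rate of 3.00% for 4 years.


Simple interest formula: I = P × r × t
I = $17,500.00 × 0.03 × 4
I = $2,100.00

I = P × r × t = $2,100.00


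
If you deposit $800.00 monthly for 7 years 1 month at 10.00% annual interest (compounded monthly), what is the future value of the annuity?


Future value of an ordinary annuity: FV = PMT × ((1 + r)^n − 1) / r
Monthly rate r = 0.1/12 ≈ 0.00833333, n = 85
FV = $800.00 × ((1 + 0.1/12)^85 − 1) / (0.1/12)
FV = $800.00 × 122.958338
FV = $98,366.67

FV = PMT × ((1+r)^n - 1)/r = $98,366.67


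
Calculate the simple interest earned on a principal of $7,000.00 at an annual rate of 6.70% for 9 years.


Simple interest formula: I = P × r × t
I = $7,000.00 × 0.067 × 9
I = $4,221.00

I = P × r × t = $4,221.00


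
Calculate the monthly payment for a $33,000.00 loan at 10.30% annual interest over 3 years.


Loan payment formula: PMT = PV × r / (1 − (1 + r)^(−n))
Monthly rate r = 0.103/12 ≈ 0.00858333, n = 36 months
Denominator: 1 − (1 + 0.103/12)^(−36) = 0.264851
PMT = $33,000.00 × (0.103/12) / 0.264851
PMT = $1,069.47 per month

PMT = PV × r / (1-(1+r)^(-n)) = $1,069.47/month


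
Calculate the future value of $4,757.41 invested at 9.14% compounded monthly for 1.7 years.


Compound interest formula: A = P(1 + r/n)^(nt)
A = $4,757.41 × (1 + 0.0914/12)^(12 × 1.7)
Growth factor: (1 + 0.0914/12)^20.4 = 1.167414
A = $4,757.41 × 1.167414
A = $5,553.87

A = P(1 + r/n)^(nt) = $5,553.87


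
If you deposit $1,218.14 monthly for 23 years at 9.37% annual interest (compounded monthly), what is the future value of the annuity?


Future value of an ordinary annuity: FV = PMT × ((1 + r)^n − 1) / r
Monthly rate r = 0.0937/12 ≈ 0.00780833, n = 276
FV = $1,218.14 × ((1 + 0.0937/12)^276 − 1) / (0.0937/12)
FV = $1,218.14 × 967.790263
FV = $1,178,904.03

FV = PMT × ((1+r)^n - 1)/r = $1,178,904.03


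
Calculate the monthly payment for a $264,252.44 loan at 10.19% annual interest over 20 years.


Loan payment formula: PMT = PV × r / (1 − (1 + r)^(−n))
Monthly rate r = 0.1019/12 ≈ 0.00849167, n = 240 months
Denominator: 1 − (1 + 0.1019/12)^(−240) = 0.868585
PMT = $264,252.44 × (0.1019/12) / 0.868585
PMT = $2,583.45 per month

PMT = PV × r / (1-(1+r)^(-n)) = $2,583.45/month


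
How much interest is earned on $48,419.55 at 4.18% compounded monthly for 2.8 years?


Compound interest earned = final amount − principal.
A = P(1 + r/n)^(nt) = $48,419.55 × (1 + 0.0418/12)^(12 × 2.8) = $54,420.47
Interest = A − P = $54,420.47 − $48,419.55 = $6,000.92

Interest = A - P = $6,000.92


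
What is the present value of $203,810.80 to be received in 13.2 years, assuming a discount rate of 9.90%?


Present value formula: PV = FV / (1 + r)^t
PV = $203,810.80 / (1 + 0.099)^13.2
PV = $203,810.80 / 3.4767186
PV = $58,621.60

PV = FV / (1 + r)^t = $58,621.60


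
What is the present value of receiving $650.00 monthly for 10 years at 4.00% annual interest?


Present value of an ordinary annuity: PV = PMT × (1 − (1 + r)^(−n)) / r
Monthly rate r = 0.04/12 ≈ 0.00333333, n = 120
PV = $650.00 × (1 − (1 + 0.04/12)^(−120)) / (0.04/12)
PV = $650.00 × 98.770175
PV = $64,200.61

PV = PMT × (1-(1+r)^(-n))/r = $64,200.61


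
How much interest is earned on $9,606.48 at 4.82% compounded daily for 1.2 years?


Compound interest earned = final amount − principal.
A = P(1 + r/n)^(nt) = $9,606.48 × (1 + 0.0482/365)^(365 × 1.2) = $10,178.46
Interest = A − P = $10,178.46 − $9,606.48 = $571.98

Interest = A - P = $571.98


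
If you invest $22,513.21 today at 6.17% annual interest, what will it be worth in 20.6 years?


Future value formula: FV = PV × (1 + r)^t
FV = $22,513.21 × (1 + 0.0617)^20.6
FV = $22,513.21 × 3.4327125
FV = $77,281.38

FV = PV × (1 + r)^t = $77,281.38


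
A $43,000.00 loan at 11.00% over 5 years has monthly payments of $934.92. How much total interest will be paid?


Total paid over the life of the loan = PMT × n.
Total paid = $934.92 × 60 = $56,095.20
Total interest = total paid − principal = $56,095.20 − $43,000.00 = $13,095.20

Total interest = (PMT × n) - PV = $13,095.20


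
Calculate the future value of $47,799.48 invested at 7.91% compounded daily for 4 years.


Compound interest formula: A = P(1 + r/n)^(nt)
A = $47,799.48 × (1 + 0.0791/365)^(365 × 4)
Growth factor: (1 + 0.0791/365)^1460 = 1.372132
A = $47,799.48 × 1.372132
A = $65,587.20

A = P(1 + r/n)^(nt) = $65,587.20


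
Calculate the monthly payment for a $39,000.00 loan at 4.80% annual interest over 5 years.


Loan payment formula: PMT = PV × r / (1 − (1 + r)^(−n))
Monthly rate r = 0.048/12 = 0.004, n = 60 months
Denominator: 1 − (1 + 0.048/12)^(−60) = 0.212995
PMT = $39,000.00 × (0.048/12) / 0.212995
PMT = $732.41 per month

PMT = PV × r / (1-(1+r)^(-n)) = $732.41/month


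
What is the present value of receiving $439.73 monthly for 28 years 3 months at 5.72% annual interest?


Present value of an ordinary annuity: PV = PMT × (1 − (1 + r)^(−n)) / r
Monthly rate r = 0.0572/12 ≈ 0.00476667, n = 339
PV = $439.73 × (1 − (1 + 0.0572/12)^(−339)) / (0.0572/12)
PV = $439.73 × 167.942082
PV = $73,849.17

PV = PMT × (1-(1+r)^(-n))/r = $73,849.17
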